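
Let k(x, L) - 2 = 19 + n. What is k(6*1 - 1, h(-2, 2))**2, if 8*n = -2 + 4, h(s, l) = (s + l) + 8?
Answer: 7225/16 ≈ 451.56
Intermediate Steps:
h(s, l) = 8 + l + s (h(s, l) = (l + s) + 8 = 8 + l + s)
n = 1/4 (n = (-2 + 4)/8 = (1/8)*2 = 1/4 ≈ 0.25000)
k(x, L) = 85/4 (k(x, L) = 2 + (19 + 1/4) = 2 + 77/4 = 85/4)
k(6*1 - 1, h(-2, 2))**2 = (85/4)**2 = 7225/16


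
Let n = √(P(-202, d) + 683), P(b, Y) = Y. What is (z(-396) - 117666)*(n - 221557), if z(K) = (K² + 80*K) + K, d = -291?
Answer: -1567294218 + 99036*√2 ≈ -1.5672e+9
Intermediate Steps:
z(K) = K² + 81*K
n = 14*√2 (n = √(-291 + 683) = √392 = 14*√2 ≈ 19.799)
(z(-396) - 117666)*(n - 221557) = (-396*(81 - 396) - 117666)*(14*√2 - 221557) = (-396*(-315) - 117666)*(-221557 + 14*√2) = (124740 - 117666)*(-221557 + 14*√2) = 7074*(-221557 + 14*√2) = -1567294218 + 99036*√2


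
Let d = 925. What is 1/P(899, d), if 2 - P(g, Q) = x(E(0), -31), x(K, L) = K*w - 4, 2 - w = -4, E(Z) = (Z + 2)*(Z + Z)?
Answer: ⅙ ≈ 0.16667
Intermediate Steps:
E(Z) = 2*Z*(2 + Z) (E(Z) = (2 + Z)*(2*Z) = 2*Z*(2 + Z))
w = 6 (w = 2 - 1*(-4) = 2 + 4 = 6)
x(K, L) = -4 + 6*K (x(K, L) = K*6 - 4 = 6*K - 4 = -4 + 6*K)
P(g, Q) = 6 (P(g, Q) = 2 - (-4 + 6*(2*0*(2 + 0))) = 2 - (-4 + 6*(2*0*2)) = 2 - (-4 + 6*0) = 2 - (-4 + 0) = 2 - 1*(-4) = 2 + 4 = 6)
1/P(899, d) = 1/6 = ⅙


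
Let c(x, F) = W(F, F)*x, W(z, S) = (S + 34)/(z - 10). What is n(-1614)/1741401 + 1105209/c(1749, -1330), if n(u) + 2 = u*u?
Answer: 150529053563/229864932 ≈ 654.86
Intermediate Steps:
W(z, S) = (34 + S)/(-10 + z)
n(u) = -2 + u² (n(u) = -2 + u*u = -2 + u²)
c(x, F) = x*(34 + F)/(-10 + F) (c(x, F) = ((34 + F)/(-10 + F))*x = x*(34 + F)/(-10 + F))
n(-1614)/1741401 + 1105209/c(1749, -1330) = (-2 + (-1614)²)/1741401 + 1105209/((1749*(34 - 1330)/(-10 - 1330))) = (-2 + 2604996)*(1/1741401) + 1105209/((1749*(-1296)/(-1340))) = 2604994*(1/1741401) + 1105209/((1749*(-1/1340)*(-1296))) = 2604994/1741401 + 1105209/(566676/335) = 2604994/1741401 + 1105209*(335/566676) = 2604994/1741401 + 776195/1188 = 150529053563/229864932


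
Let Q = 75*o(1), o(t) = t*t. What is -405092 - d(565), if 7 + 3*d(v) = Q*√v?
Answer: -1215269/3 - 25*√565 ≈ -4.0568e+5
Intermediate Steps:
o(t) = t²
Q = 75 (Q = 75*1² = 75*1 = 75)
d(v) = -7/3 + 25*√v (d(v) = -7/3 + (75*√v)/3 = -7/3 + 25*√v)
-405092 - d(565) = -405092 - (-7/3 + 25*√565) = -405092 + (7/3 - 25*√565) = -1215269/3 - 25*√565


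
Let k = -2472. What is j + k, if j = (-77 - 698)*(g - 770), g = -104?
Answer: 674878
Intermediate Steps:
j = 677350 (j = (-77 - 698)*(-104 - 770) = -775*(-874) = 677350)
j + k = 677350 - 2472 = 674878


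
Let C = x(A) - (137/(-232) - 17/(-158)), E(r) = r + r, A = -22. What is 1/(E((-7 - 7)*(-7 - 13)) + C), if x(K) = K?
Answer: 18328/9869315 ≈ 0.0018571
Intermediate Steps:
E(r) = 2*r
C = -394365/18328 (C = -22 - (137/(-232) - 17/(-158)) = -22 - (137*(-1/232) - 17*(-1/158)) = -22 - (-137/232 + 17/158) = -22 - 1*(-8851/18328) = -22 + 8851/18328 = -394365/18328 ≈ -21.517)
1/(E((-7 - 7)*(-7 - 13)) + C) = 1/(2*((-7 - 7)*(-7 - 13)) - 394365/18328) = 1/(2*(-14*(-20)) - 394365/18328) = 1/(2*280 - 394365/18328) = 1/(560 - 394365/18328) = 1/(9869315/18328) = 18328/9869315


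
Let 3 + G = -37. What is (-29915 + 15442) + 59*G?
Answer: -16833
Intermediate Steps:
G = -40 (G = -3 - 37 = -40)
(-29915 + 15442) + 59*G = (-29915 + 15442) + 59*(-40) = -14473 - 2360 = -16833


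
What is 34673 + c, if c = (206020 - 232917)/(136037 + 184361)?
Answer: 854548689/24646 ≈ 34673.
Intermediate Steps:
c = -2069/24646 (c = -26897/320398 = -26897*1/320398 = -2069/24646 ≈ -0.083949)
34673 + c = 34673 - 2069/24646 = 854548689/24646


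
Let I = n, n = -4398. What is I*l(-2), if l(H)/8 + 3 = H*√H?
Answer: 105552 + 70368*I*√2 ≈ 1.0555e+5 + 99515.0*I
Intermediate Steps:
I = -4398
l(H) = -24 + 8*H^(3/2) (l(H) = -24 + 8*(H*√H) = -24 + 8*H^(3/2))
I*l(-2) = -4398*(-24 + 8*(-2)^(3/2)) = -4398*(-24 + 8*(-2*I*√2)) = -4398*(-24 - 16*I*√2) = 105552 + 70368*I*√2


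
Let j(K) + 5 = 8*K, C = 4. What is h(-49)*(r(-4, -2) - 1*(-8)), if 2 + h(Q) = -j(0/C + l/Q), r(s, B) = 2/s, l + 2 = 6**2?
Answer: 6285/98 ≈ 64.133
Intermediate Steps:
l = 34 (l = -2 + 6**2 = -2 + 36 = 34)
j(K) = -5 + 8*K
h(Q) = 3 - 272/Q (h(Q) = -2 - (-5 + 8*(0/4 + 34/Q)) = -2 - (-5 + 8*(0*(1/4) + 34/Q)) = -2 - (-5 + 8*(0 + 34/Q)) = -2 - (-5 + 8*(34/Q)) = -2 - (-5 + 272/Q) = -2 + (5 - 272/Q) = 3 - 272/Q)
h(-49)*(r(-4, -2) - 1*(-8)) = (3 - 272/(-49))*(2/(-4) - 1*(-8)) = (3 - 272*(-1/49))*(2*(-1/4) + 8) = (3 + 272/49)*(-1/2 + 8) = (419/49)*(15/2) = 6285/98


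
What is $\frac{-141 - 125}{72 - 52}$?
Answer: $- \frac{133}{10} \approx -13.3$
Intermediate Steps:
$\frac{-141 - 125}{72 - 52} = - \frac{266}{72 - 52} = - \frac{266}{20} = \left(-266\right) \frac{1}{20} = - \frac{133}{10}$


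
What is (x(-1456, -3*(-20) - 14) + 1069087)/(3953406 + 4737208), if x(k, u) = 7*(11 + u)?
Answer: 534743/4345307 ≈ 0.12306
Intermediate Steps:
x(k, u) = 77 + 7*u
(x(-1456, -3*(-20) - 14) + 1069087)/(3953406 + 4737208) = ((77 + 7*(-3*(-20) - 14)) + 1069087)/(3953406 + 4737208) = ((77 + 7*(60 - 14)) + 1069087)/8690614 = ((77 + 7*46) + 1069087)*(1/8690614) = ((77 + 322) + 1069087)*(1/8690614) = (399 + 1069087)*(1/8690614) = 1069486*(1/8690614) = 534743/4345307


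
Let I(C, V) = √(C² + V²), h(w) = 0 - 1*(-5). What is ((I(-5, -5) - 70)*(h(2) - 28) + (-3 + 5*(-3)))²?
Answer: 2560914 - 366160*√2 ≈ 2.0431e+6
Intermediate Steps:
h(w) = 5 (h(w) = 0 + 5 = 5)
((I(-5, -5) - 70)*(h(2) - 28) + (-3 + 5*(-3)))² = ((√((-5)² + (-5)²) - 70)*(5 - 28) + (-3 + 5*(-3)))² = ((√(25 + 25) - 70)*(-23) + (-3 - 15))² = ((√50 - 70)*(-23) - 18)² = ((5*√2 - 70)*(-23) - 18)² = ((-70 + 5*√2)*(-23) - 18)² = ((1610 - 115*√2) - 18)² = (1592 - 115*√2)²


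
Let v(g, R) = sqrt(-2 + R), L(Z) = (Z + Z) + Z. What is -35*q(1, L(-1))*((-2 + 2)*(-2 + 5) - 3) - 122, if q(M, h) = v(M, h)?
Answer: -122 + 105*I*sqrt(5) ≈ -122.0 + 234.79*I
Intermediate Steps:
L(Z) = 3*Z (L(Z) = 2*Z + Z = 3*Z)
q(M, h) = sqrt(-2 + h)
-35*q(1, L(-1))*((-2 + 2)*(-2 + 5) - 3) - 122 = -35*sqrt(-2 + 3*(-1))*((-2 + 2)*(-2 + 5) - 3) - 122 = -35*sqrt(-2 - 3)*(0*3 - 3) - 122 = -35*sqrt(-5)*(0 - 3) - 122 = -35*I*sqrt(5)*(-3) - 122 = -(-105)*I*sqrt(5) - 122 = 105*I*sqrt(5) - 122 = -122 + 105*I*sqrt(5)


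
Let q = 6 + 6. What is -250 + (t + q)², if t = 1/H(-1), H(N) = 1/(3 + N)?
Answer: -54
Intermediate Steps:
q = 12
t = 2 (t = 1/(1/(3 - 1)) = 1/(1/2) = 1/(½) = 2)
-250 + (t + q)² = -250 + (2 + 12)² = -250 + 14² = -250 + 196 = -54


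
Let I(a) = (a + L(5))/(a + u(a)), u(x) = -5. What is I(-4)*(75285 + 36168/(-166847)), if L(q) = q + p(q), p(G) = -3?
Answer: 8374026818/500541 ≈ 16730.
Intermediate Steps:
L(q) = -3 + q (L(q) = q - 3 = -3 + q)
I(a) = (2 + a)/(-5 + a) (I(a) = (a + (-3 + 5))/(a - 5) = (a + 2)/(-5 + a) = (2 + a)/(-5 + a))
I(-4)*(75285 + 36168/(-166847)) = ((2 - 4)/(-5 - 4))*(75285 + 36168/(-166847)) = (-2/(-9))*(75285 + 36168*(-1/166847)) = (-⅑*(-2))*(75285 - 36168/166847) = (2/9)*(12561040227/166847) = 8374026818/500541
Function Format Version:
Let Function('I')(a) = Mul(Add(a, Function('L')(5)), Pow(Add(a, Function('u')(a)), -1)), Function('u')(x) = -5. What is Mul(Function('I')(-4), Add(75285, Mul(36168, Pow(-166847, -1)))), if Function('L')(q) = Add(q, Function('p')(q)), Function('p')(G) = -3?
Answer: Rational(8374026818, 500541) ≈ 16730.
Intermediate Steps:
Function('L')(q) = Add(-3, q) (Function('L')(q) = Add(q, -3) = Add(-3, q))
Function('I')(a) = Mul(Pow(Add(-5, a), -1), Add(2, a)) (Function('I')(a) = Mul(Add(a, Add(-3, 5)), Pow(Add(a, -5), -1)) = Mul(Add(a, 2), Pow(Add(-5, a), -1)) = Mul(Add(2, a), Pow(Add(-5, a), -1)) = Mul(Pow(Add(-5, a), -1), Add(2, a)))
Mul(Function('I')(-4), Add(75285, Mul(36168, Pow(-166847, -1)))) = Mul(Mul(Pow(Add(-5, -4), -1), Add(2, -4)), Add(75285, Mul(36168, Pow(-166847, -1)))) = Mul(Mul(Pow(-9, -1), -2), Add(75285, Mul(36168, Rational(-1, 166847)))) = Mul(Mul(Rational(-1, 9), -2), Add(75285, Rational(-36168, 166847))) = Mul(Rational(2, 9), Rational(12561040227, 166847)) = Rational(8374026818, 500541)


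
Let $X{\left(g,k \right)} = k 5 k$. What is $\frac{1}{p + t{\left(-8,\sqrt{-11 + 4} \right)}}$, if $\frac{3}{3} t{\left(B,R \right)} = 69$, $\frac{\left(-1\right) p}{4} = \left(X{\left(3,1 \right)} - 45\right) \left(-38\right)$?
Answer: $- \frac{1}{6011} \approx -0.00016636$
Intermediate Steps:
$X{\left(g,k \right)} = 5 k^{2}$ ($X{\left(g,k \right)} = 5 k k = 5 k^{2}$)
$p = -6080$ ($p = - 4 \left(5 \cdot 1^{2} - 45\right) \left(-38\right) = - 4 \left(5 \cdot 1 - 45\right) \left(-38\right) = - 4 \left(5 - 45\right) \left(-38\right) = - 4 \left(\left(-40\right) \left(-38\right)\right) = \left(-4\right) 1520 = -6080$)
$t{\left(B,R \right)} = 69$
$\frac{1}{p + t{\left(-8,\sqrt{-11 + 4} \right)}} = \frac{1}{-6080 + 69} = \frac{1}{-6011} = - \frac{1}{6011}$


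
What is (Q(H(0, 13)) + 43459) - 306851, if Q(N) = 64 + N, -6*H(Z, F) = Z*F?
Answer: -263328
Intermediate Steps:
H(Z, F) = -F*Z/6 (H(Z, F) = -Z*F/6 = -F*Z/6)
(Q(H(0, 13)) + 43459) - 306851 = ((64 - 1/6*13*0) + 43459) - 306851 = ((64 + 0) + 43459) - 306851 = (64 + 43459) - 306851 = 43523 - 306851 = -263328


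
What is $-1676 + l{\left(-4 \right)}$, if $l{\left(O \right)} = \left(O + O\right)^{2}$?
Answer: $-1612$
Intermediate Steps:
$l{\left(O \right)} = 4 O^{2}$ ($l{\left(O \right)} = \left(2 O\right)^{2} = 4 O^{2}$)
$-1676 + l{\left(-4 \right)} = -1676 + 4 \left(-4\right)^{2} = -1676 + 4 \cdot 16 = -1676 + 64 = -1612$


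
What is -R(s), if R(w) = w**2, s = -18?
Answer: -324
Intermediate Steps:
-R(s) = -1*(-18)**2 = -1*324 = -324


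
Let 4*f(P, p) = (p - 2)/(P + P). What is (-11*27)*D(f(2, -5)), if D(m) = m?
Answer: 2079/16 ≈ 129.94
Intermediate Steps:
f(P, p) = (-2 + p)/(8*P) (f(P, p) = ((p - 2)/(P + P))/4 = ((-2 + p)/((2*P)))/4 = ((-2 + p)*(1/(2*P)))/4 = ((-2 + p)/(2*P))/4 = (-2 + p)/(8*P))
(-11*27)*D(f(2, -5)) = (-11*27)*((⅛)*(-2 - 5)/2) = -297*(-7)/(8*2) = -297*(-7/16) = 2079/16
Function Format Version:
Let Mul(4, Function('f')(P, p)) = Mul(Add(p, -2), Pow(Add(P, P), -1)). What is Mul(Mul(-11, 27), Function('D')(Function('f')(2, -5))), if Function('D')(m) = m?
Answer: Rational(2079, 16) ≈ 129.94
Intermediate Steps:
Function('f')(P, p) = Mul(Rational(1, 8), Pow(P, -1), Add(-2, p)) (Function('f')(P, p) = Mul(Rational(1, 4), Mul(Add(p, -2), Pow(Add(P, P), -1))) = Mul(Rational(1, 4), Mul(Add(-2, p), Pow(Mul(2, P), -1))) = Mul(Rational(1, 4), Mul(Add(-2, p), Mul(Rational(1, 2), Pow(P, -1)))) = Mul(Rational(1, 4), Mul(Rational(1, 2), Pow(P, -1), Add(-2, p))) = Mul(Rational(1, 8), Pow(P, -1), Add(-2, p)))
Mul(Mul(-11, 27), Function('D')(Function('f')(2, -5))) = Mul(Mul(-11, 27), Mul(Rational(1, 8), Pow(2, -1), Add(-2, -5))) = Mul(-297, Mul(Rational(1, 8), Rational(1, 2), -7)) = Mul(-297, Rational(-7, 16)) = Rational(2079, 16)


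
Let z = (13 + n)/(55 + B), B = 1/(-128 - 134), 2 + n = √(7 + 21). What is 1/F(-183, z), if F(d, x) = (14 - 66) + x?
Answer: -1792445979/92848356494 - 629193*√7/46424178247 ≈ -0.019341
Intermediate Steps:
n = -2 + 2*√7 (n = -2 + √(7 + 21) = -2 + √28 = -2 + 2*√7 ≈ 3.2915)
B = -1/262 (B = 1/(-262) = -1/262 ≈ -0.0038168)
z = 2882/14409 + 524*√7/14409 (z = (13 + (-2 + 2*√7))/(55 - 1/262) = (11 + 2*√7)/(14409/262) = (11 + 2*√7)*(262/14409) = 2882/14409 + 524*√7/14409 ≈ 0.29623)
F(d, x) = -52 + x
1/F(-183, z) = 1/(-52 + (2882/14409 + 524*√7/14409)) = 1/(-746386/14409 + 524*√7/14409)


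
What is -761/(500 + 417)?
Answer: -761/917 ≈ -0.82988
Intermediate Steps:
-761/(500 + 417) = -761/917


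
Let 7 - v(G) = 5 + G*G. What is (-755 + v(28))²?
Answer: 2362369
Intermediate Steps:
v(G) = 2 - G² (v(G) = 7 - (5 + G*G) = 7 - (5 + G²) = 7 + (-5 - G²) = 2 - G²)
(-755 + v(28))² = (-755 + (2 - 1*28²))² = (-755 + (2 - 1*784))² = (-755 + (2 - 784))² = (-755 - 782)² = (-1537)² = 2362369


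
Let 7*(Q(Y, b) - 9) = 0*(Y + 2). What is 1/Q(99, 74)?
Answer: 1/9 ≈ 0.11111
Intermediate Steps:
Q(Y, b) = 9 (Q(Y, b) = 9 + (0*(Y + 2))/7 = 9 + (0*(2 + Y))/7 = 9 + (1/7)*0 = 9 + 0 = 9)
1/Q(99, 74) = 1/9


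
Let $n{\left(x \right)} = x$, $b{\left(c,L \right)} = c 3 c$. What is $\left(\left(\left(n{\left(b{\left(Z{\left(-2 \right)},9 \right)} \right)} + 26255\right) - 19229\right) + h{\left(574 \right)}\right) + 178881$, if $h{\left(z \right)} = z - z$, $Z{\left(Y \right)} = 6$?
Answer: $186015$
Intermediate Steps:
$b{\left(c,L \right)} = 3 c^{2}$ ($b{\left(c,L \right)} = 3 c c = 3 c^{2}$)
$h{\left(z \right)} = 0$
$\left(\left(\left(n{\left(b{\left(Z{\left(-2 \right)},9 \right)} \right)} + 26255\right) - 19229\right) + h{\left(574 \right)}\right) + 178881 = \left(\left(\left(3 \cdot 6^{2} + 26255\right) - 19229\right) + 0\right) + 178881 = \left(\left(\left(3 \cdot 36 + 26255\right) - 19229\right) + 0\right) + 178881 = \left(\left(\left(108 + 26255\right) - 19229\right) + 0\right) + 178881 = \left(\left(26363 - 19229\right) + 0\right) + 178881 = \left(7134 + 0\right) + 178881 = 7134 + 178881 = 186015$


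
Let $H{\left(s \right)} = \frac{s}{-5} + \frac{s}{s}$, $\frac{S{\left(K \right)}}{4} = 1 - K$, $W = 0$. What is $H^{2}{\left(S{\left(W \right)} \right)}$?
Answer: $\frac{1}{25} \approx 0.04$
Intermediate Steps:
$S{\left(K \right)} = 4 - 4 K$ ($S{\left(K \right)} = 4 \left(1 - K\right) = 4 - 4 K$)
$H{\left(s \right)} = 1 - \frac{s}{5}$ ($H{\left(s \right)} = s \left(- \frac{1}{5}\right) + 1 = - \frac{s}{5} + 1 = 1 - \frac{s}{5}$)
$H^{2}{\left(S{\left(W \right)} \right)} = \left(1 - \frac{4 - 0}{5}\right)^{2} = \left(1 - \frac{4 + 0}{5}\right)^{2} = \left(1 - \frac{4}{5}\right)^{2} = \left(\frac{1}{5}\right)^{2} = \frac{1}{25}$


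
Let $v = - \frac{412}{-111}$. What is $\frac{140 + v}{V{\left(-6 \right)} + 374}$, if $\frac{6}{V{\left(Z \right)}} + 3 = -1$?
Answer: $\frac{31904}{82695} \approx 0.3858$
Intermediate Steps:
$v = \frac{412}{111}$ ($v = \left(-412\right) \left(- \frac{1}{111}\right) = \frac{412}{111} \approx 3.7117$)
$V{\left(Z \right)} = - \frac{3}{2}$ ($V{\left(Z \right)} = \frac{6}{-3 - 1} = \frac{6}{-4} = 6 \left(- \frac{1}{4}\right) = - \frac{3}{2}$)
$\frac{140 + v}{V{\left(-6 \right)} + 374} = \frac{140 + \frac{412}{111}}{- \frac{3}{2} + 374} = \frac{15952}{111 \cdot \frac{745}{2}} = \frac{15952}{111} \cdot \frac{2}{745} = \frac{31904}{82695}$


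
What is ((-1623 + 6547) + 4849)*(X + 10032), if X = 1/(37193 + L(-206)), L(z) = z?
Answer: 3626306686205/36987 ≈ 9.8043e+7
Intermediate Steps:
X = 1/36987 (X = 1/(37193 - 206) = 1/36987 ≈ 2.7037e-5)
((-1623 + 6547) + 4849)*(X + 10032) = ((-1623 + 6547) + 4849)*(1/36987 + 10032) = (4924 + 4849)*(371053585/36987) = 9773*(371053585/36987) = 3626306686205/36987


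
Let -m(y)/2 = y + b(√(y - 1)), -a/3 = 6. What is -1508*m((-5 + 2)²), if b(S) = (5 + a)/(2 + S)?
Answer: 46748 - 19604*√2 ≈ 19024.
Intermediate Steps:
a = -18 (a = -3*6 = -18)
b(S) = -13/(2 + S) (b(S) = (5 - 18)/(2 + S) = -13/(2 + S))
m(y) = -2*y + 26/(2 + √(-1 + y)) (m(y) = -2*(y - 13/(2 + √(y - 1))) = -2*(y - 13/(2 + √(-1 + y))) = -2*y + 26/(2 + √(-1 + y)))
-1508*m((-5 + 2)²) = -3016*(13 - (-5 + 2)²*(2 + √(-1 + (-5 + 2)²)))/(2 + √(-1 + (-5 + 2)²)) = -3016*(13 - 1*(-3)²*(2 + √(-1 + (-3)²)))/(2 + √(-1 + (-3)²)) = -3016*(13 - 1*9*(2 + √(-1 + 9)))/(2 + √(-1 + 9)) = -3016*(13 - 1*9*(2 + √8))/(2 + √8) = -3016*(13 - 1*9*(2 + 2*√2))/(2 + 2*√2) = -3016*(13 + (-18 - 18*√2))/(2 + 2*√2) = -3016*(-5 - 18*√2)/(2 + 2*√2)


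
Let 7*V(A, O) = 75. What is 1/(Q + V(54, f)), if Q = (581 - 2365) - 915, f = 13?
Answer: -7/18818 ≈ -0.00037198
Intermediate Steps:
V(A, O) = 75/7 (V(A, O) = (⅐)*75 = 75/7)
Q = -2699 (Q = -1784 - 915 = -2699)
1/(Q + V(54, f)) = 1/(-2699 + 75/7) = 1/(-18818/7) = -7/18818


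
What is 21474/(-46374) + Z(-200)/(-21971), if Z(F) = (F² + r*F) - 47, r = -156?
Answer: -628575746/169813859 ≈ -3.7016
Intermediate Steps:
Z(F) = -47 + F² - 156*F (Z(F) = (F² - 156*F) - 47 = -47 + F² - 156*F)
21474/(-46374) + Z(-200)/(-21971) = 21474/(-46374) + (-47 + (-200)² - 156*(-200))/(-21971) = 21474*(-1/46374) + (-47 + 40000 + 31200)*(-1/21971) = -3579/7729 + 71153*(-1/21971) = -3579/7729 - 71153/21971 = -628575746/169813859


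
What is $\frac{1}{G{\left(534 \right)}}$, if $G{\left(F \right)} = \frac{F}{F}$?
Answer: $1$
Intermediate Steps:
$G{\left(F \right)} = 1$
$\frac{1}{G{\left(534 \right)}} = 1^{-1} = 1$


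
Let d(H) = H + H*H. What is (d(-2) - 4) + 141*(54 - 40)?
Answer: 1972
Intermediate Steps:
d(H) = H + H²
(d(-2) - 4) + 141*(54 - 40) = (-2*(1 - 2) - 4) + 141*(54 - 40) = (-2*(-1) - 4) + 141*14 = (2 - 4) + 1974 = -2 + 1974 = 1972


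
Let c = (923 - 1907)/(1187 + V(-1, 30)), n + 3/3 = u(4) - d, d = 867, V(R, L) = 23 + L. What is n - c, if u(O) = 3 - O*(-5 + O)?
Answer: -133332/155 ≈ -860.21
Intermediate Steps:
u(O) = 3 - O*(-5 + O)
n = -861 (n = -1 + ((3 - 1*4² + 5*4) - 1*867) = -1 + ((3 - 1*16 + 20) - 867) = -1 + ((3 - 16 + 20) - 867) = -1 + (7 - 867) = -1 - 860 = -861)
c = -123/155 (c = (923 - 1907)/(1187 + (23 + 30)) = -984/(1187 + 53) = -984/1240 = -984*1/1240 = -123/155 ≈ -0.79355)
n - c = -861 - 1*(-123/155) = -861 + 123/155 = -133332/155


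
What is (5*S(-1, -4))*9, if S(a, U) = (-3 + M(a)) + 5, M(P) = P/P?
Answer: 135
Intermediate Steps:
M(P) = 1
S(a, U) = 3 (S(a, U) = (-3 + 1) + 5 = -2 + 5 = 3)
(5*S(-1, -4))*9 = (5*3)*9 = 15*9 = 135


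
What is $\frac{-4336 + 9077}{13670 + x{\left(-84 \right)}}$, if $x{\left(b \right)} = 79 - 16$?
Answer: $\frac{4741}{13733} \approx 0.34523$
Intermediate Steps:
$x{\left(b \right)} = 63$ ($x{\left(b \right)} = 79 - 16 = 63$)
$\frac{-4336 + 9077}{13670 + x{\left(-84 \right)}} = \frac{-4336 + 9077}{13670 + 63} = \frac{4741}{13733}$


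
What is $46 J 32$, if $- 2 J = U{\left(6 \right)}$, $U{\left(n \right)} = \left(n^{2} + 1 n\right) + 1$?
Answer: $-31648$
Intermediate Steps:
$U{\left(n \right)} = 1 + n + n^{2}$ ($U{\left(n \right)} = \left(n^{2} + n\right) + 1 = \left(n + n^{2}\right) + 1 = 1 + n + n^{2}$)
$J = - \frac{43}{2}$ ($J = - \frac{1 + 6 + 6^{2}}{2} = - \frac{1 + 6 + 36}{2} = \left(- \frac{1}{2}\right) 43 = - \frac{43}{2} \approx -21.5$)
$46 J 32 = 46 \left(- \frac{43}{2}\right) 32 = \left(-989\right) 32 = -31648$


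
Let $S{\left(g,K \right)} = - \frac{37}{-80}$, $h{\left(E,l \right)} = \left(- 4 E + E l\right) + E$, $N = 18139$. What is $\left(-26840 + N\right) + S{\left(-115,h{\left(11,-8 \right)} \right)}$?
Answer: $- \frac{696043}{80} \approx -8700.5$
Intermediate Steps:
$h{\left(E,l \right)} = - 3 E + E l$
$S{\left(g,K \right)} = \frac{37}{80}$ ($S{\left(g,K \right)} = \left(-37\right) \left(- \frac{1}{80}\right) = \frac{37}{80}$)
$\left(-26840 + N\right) + S{\left(-115,h{\left(11,-8 \right)} \right)} = \left(-26840 + 18139\right) + \frac{37}{80} = -8701 + \frac{37}{80} = - \frac{696043}{80}$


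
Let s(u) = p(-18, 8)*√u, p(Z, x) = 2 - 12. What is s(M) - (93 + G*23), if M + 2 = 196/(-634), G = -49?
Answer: 1034 - 20*I*√58011/317 ≈ 1034.0 - 15.196*I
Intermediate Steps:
p(Z, x) = -10
M = -732/317 (M = -2 + 196/(-634) = -2 + 196*(-1/634) = -2 - 98/317 = -732/317 ≈ -2.3091)
s(u) = -10*√u
s(M) - (93 + G*23) = -20*I*√58011/317 - (93 - 49*23) = -20*I*√58011/317 - (93 - 1127) = -20*I*√58011/317 - 1*(-1034) = -20*I*√58011/317 + 1034 = 1034 - 20*I*√58011/317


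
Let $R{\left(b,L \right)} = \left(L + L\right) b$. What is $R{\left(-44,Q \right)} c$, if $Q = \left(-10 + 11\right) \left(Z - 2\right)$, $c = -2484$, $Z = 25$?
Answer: $5027616$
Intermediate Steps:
$Q = 23$ ($Q = \left(-10 + 11\right) \left(25 - 2\right) = 1 \cdot 23 = 23$)
$R{\left(b,L \right)} = 2 L b$
$R{\left(-44,Q \right)} c = 2 \cdot 23 \left(-44\right) \left(-2484\right) = \left(-2024\right) \left(-2484\right) = 5027616$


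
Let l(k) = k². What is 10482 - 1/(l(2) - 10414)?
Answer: 109117621/10410 ≈ 10482.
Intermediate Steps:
10482 - 1/(l(2) - 10414) = 10482 - 1/(2² - 10414) = 10482 - 1/(4 - 10414) = 10482 - 1/(-10410) = 10482 - 1*(-1/10410) = 10482 + 1/10410 = 109117621/10410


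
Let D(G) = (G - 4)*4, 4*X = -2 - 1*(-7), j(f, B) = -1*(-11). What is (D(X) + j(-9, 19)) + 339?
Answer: 339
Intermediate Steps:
j(f, B) = 11
X = 5/4 (X = (-2 - 1*(-7))/4 = (-2 + 7)/4 = (¼)*5 = 5/4 ≈ 1.2500)
D(G) = -16 + 4*G (D(G) = (-4 + G)*4 = -16 + 4*G)
(D(X) + j(-9, 19)) + 339 = ((-16 + 4*(5/4)) + 11) + 339 = ((-16 + 5) + 11) + 339 = (-11 + 11) + 339 = 0 + 339 = 339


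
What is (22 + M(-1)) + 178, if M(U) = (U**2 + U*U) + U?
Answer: 201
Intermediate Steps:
M(U) = U + 2*U**2 (M(U) = (U**2 + U**2) + U = 2*U**2 + U = U + 2*U**2)
(22 + M(-1)) + 178 = (22 - (1 + 2*(-1))) + 178 = (22 - (1 - 2)) + 178 = (22 - 1*(-1)) + 178 = (22 + 1) + 178 = 23 + 178 = 201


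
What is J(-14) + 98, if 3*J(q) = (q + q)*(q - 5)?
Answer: 826/3 ≈ 275.33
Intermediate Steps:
J(q) = 2*q*(-5 + q)/3 (J(q) = ((q + q)*(q - 5))/3 = ((2*q)*(-5 + q))/3 = (2*q*(-5 + q))/3 = 2*q*(-5 + q)/3)
J(-14) + 98 = (⅔)*(-14)*(-5 - 14) + 98 = (⅔)*(-14)*(-19) + 98 = 532/3 + 98 = 826/3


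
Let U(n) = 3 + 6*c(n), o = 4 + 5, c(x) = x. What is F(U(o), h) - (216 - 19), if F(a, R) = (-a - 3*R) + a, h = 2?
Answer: -203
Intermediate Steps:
o = 9
U(n) = 3 + 6*n
F(a, R) = -3*R
F(U(o), h) - (216 - 19) = -3*2 - (216 - 19) = -6 - 1*197 = -6 - 197 = -203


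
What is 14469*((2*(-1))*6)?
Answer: -173628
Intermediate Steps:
14469*((2*(-1))*6) = 14469*(-2*6) = 14469*(-12) = -173628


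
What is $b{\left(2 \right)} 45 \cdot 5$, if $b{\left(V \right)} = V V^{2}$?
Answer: $1800$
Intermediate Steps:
$b{\left(V \right)} = V^{3}$
$b{\left(2 \right)} 45 \cdot 5 = 2^{3} \cdot 45 \cdot 5 = 8 \cdot 45 \cdot 5 = 360 \cdot 5 = 1800$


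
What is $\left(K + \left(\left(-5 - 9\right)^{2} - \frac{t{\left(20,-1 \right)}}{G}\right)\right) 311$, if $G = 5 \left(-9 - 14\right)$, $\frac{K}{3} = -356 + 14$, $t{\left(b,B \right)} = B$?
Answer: $- \frac{29685261}{115} \approx -2.5813 \cdot 10^{5}$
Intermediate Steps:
$K = -1026$ ($K = 3 \left(-356 + 14\right) = 3 \left(-342\right) = -1026$)
$G = -115$ ($G = 5 \left(-23\right) = -115$)
$\left(K + \left(\left(-5 - 9\right)^{2} - \frac{t{\left(20,-1 \right)}}{G}\right)\right) 311 = \left(-1026 + \left(\left(-5 - 9\right)^{2} - - \frac{1}{-115}\right)\right) 311 = \left(-1026 + \left(\left(-14\right)^{2} - \left(-1\right) \left(- \frac{1}{115}\right)\right)\right) 311 = \left(-1026 + \left(196 - \frac{1}{115}\right)\right) 311 = \left(-1026 + \frac{22539}{115}\right) 311 = \left(- \frac{95451}{115}\right) 311 = - \frac{29685261}{115}$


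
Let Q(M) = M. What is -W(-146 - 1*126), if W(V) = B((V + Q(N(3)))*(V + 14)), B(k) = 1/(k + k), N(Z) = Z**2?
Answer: -1/135708 ≈ -7.3688e-6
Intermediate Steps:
B(k) = 1/(2*k)
W(V) = 1/(2*(9 + V)*(14 + V)) (W(V) = 1/(2*(((V + 3**2)*(V + 14)))) = 1/(2*(((V + 9)*(14 + V)))) = 1/(2*(((9 + V)*(14 + V)))) = (1/((9 + V)*(14 + V)))/2 = 1/(2*(9 + V)*(14 + V)))
-W(-146 - 1*126) = -1/(2*(126 + (-146 - 1*126)**2 + 23*(-146 - 1*126))) = -1/(2*(126 + (-146 - 126)**2 + 23*(-146 - 126))) = -1/(2*(126 + (-272)**2 + 23*(-272))) = -1/(2*(126 + 73984 - 6256)) = -1/(2*67854) = -1*1/135708 = -1/135708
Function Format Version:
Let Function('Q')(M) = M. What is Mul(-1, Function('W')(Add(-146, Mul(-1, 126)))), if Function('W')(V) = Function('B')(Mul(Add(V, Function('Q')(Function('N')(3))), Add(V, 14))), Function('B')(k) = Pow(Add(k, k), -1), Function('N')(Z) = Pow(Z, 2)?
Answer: Rational(-1, 135708) ≈ -7.3688e-6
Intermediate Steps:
Function('B')(k) = Mul(Rational(1, 2), Pow(k, -1)) (Function('B')(k) = Pow(Mul(2, k), -1) = Mul(Rational(1, 2), Pow(k, -1)))
Function('W')(V) = Mul(Rational(1, 2), Pow(Add(9, V), -1), Pow(Add(14, V), -1)) (Function('W')(V) = Mul(Rational(1, 2), Pow(Mul(Add(V, Pow(3, 2)), Add(V, 14)), -1)) = Mul(Rational(1, 2), Pow(Mul(Add(V, 9), Add(14, V)), -1)) = Mul(Rational(1, 2), Pow(Mul(Add(9, V), Add(14, V)), -1)) = Mul(Rational(1, 2), Mul(Pow(Add(9, V), -1), Pow(Add(14, V), -1))) = Mul(Rational(1, 2), Pow(Add(9, V), -1), Pow(Add(14, V), -1)))
Mul(-1, Function('W')(Add(-146, Mul(-1, 126)))) = Mul(-1, Mul(Rational(1, 2), Pow(Add(126, Pow(Add(-146, Mul(-1, 126)), 2), Mul(23, Add(-146, Mul(-1, 126)))), -1))) = Mul(-1, Mul(Rational(1, 2), Pow(Add(126, Pow(Add(-146, -126), 2), Mul(23, Add(-146, -126))), -1))) = Mul(-1, Mul(Rational(1, 2), Pow(Add(126, Pow(-272, 2), Mul(23, -272)), -1))) = Mul(-1, Mul(Rational(1, 2), Pow(Add(126, 73984, -6256), -1))) = Mul(-1, Mul(Rational(1, 2), Pow(67854, -1))) = Mul(-1, Mul(Rational(1, 2), Rational(1, 67854))) = Mul(-1, Rational(1, 135708)) = Rational(-1, 135708)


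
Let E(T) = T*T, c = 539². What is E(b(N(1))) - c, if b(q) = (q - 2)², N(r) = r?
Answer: -290520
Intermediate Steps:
c = 290521
b(q) = (-2 + q)²
E(T) = T²
E(b(N(1))) - c = ((-2 + 1)²)² - 1*290521 = ((-1)²)² - 290521 = 1² - 290521 = 1 - 290521 = -290520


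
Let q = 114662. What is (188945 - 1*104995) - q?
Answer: -30712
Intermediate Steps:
(188945 - 1*104995) - q = (188945 - 1*104995) - 1*114662 = (188945 - 104995) - 114662 = 83950 - 114662 = -30712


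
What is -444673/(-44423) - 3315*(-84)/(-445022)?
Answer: 92759619613/9884606153 ≈ 9.3842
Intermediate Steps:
-444673/(-44423) - 3315*(-84)/(-445022) = -444673*(-1/44423) + 278460*(-1/445022) = 444673/44423 - 139230/222511 = 92759619613/9884606153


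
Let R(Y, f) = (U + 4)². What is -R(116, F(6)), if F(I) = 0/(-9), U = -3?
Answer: -1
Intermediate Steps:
F(I) = 0 (F(I) = 0*(-⅑) = 0)
R(Y, f) = 1 (R(Y, f) = (-3 + 4)² = 1² = 1)
-R(116, F(6)) = -1*1 = -1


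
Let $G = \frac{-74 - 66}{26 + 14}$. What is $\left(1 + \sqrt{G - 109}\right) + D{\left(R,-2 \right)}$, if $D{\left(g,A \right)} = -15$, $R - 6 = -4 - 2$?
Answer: $-14 + \frac{15 i \sqrt{2}}{2} \approx -14.0 + 10.607 i$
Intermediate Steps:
$R = 0$ ($R = 6 - 6 = 0$)
$G = - \frac{7}{2}$ ($G = - \frac{140}{40} = \left(-140\right) \frac{1}{40} = - \frac{7}{2} \approx -3.5$)
$\left(1 + \sqrt{G - 109}\right) + D{\left(R,-2 \right)} = \left(1 + \sqrt{- \frac{7}{2} - 109}\right) - 15 = \left(1 + \sqrt{- \frac{225}{2}}\right) - 15 = \left(1 + \frac{15 i \sqrt{2}}{2}\right) - 15 = -14 + \frac{15 i \sqrt{2}}{2}$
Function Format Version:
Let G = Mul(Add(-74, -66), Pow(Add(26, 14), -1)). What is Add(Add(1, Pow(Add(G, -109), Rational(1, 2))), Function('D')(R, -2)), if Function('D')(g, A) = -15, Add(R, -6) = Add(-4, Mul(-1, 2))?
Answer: Add(-14, Mul(Rational(15, 2), I, Pow(2, Rational(1, 2)))) ≈ Add(-14.000, Mul(10.607, I))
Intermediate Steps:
R = 0 (R = Add(6, Add(-4, Mul(-1, 2))) = Add(6, Add(-4, -2)) = Add(6, -6) = 0)
G = Rational(-7, 2) (G = Mul(-140, Pow(40, -1)) = Mul(-140, Rational(1, 40)) = Rational(-7, 2) ≈ -3.5000)
Add(Add(1, Pow(Add(G, -109), Rational(1, 2))), Function('D')(R, -2)) = Add(Add(1, Pow(Add(Rational(-7, 2), -109), Rational(1, 2))), -15) = Add(Add(1, Pow(Rational(-225, 2), Rational(1, 2))), -15) = Add(Add(1, Mul(Rational(15, 2), I, Pow(2, Rational(1, 2)))), -15) = Add(-14, Mul(Rational(15, 2), I, Pow(2, Rational(1, 2))))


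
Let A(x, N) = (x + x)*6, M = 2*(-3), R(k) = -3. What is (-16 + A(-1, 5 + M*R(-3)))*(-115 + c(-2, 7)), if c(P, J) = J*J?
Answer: 1848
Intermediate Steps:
M = -6
c(P, J) = J²
A(x, N) = 12*x (A(x, N) = (2*x)*6 = 12*x)
(-16 + A(-1, 5 + M*R(-3)))*(-115 + c(-2, 7)) = (-16 + 12*(-1))*(-115 + 7²) = (-16 - 12)*(-115 + 49) = -28*(-66) = 1848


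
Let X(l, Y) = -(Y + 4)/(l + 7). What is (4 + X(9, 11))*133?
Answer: 6517/16 ≈ 407.31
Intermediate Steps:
X(l, Y) = -(4 + Y)/(7 + l)
(4 + X(9, 11))*133 = (4 + (-4 - 1*11)/(7 + 9))*133 = (4 + (-4 - 11)/16)*133 = (4 + (1/16)*(-15))*133 = (4 - 15/16)*133 = (49/16)*133 = 6517/16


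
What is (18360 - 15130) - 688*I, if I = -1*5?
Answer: 6670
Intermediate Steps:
I = -5
(18360 - 15130) - 688*I = (18360 - 15130) - 688*(-5) = 3230 + 3440 = 6670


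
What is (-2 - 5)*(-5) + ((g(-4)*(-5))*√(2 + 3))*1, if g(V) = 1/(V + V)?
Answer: 35 + 5*√5/8 ≈ 36.398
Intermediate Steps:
g(V) = 1/(2*V)
(-2 - 5)*(-5) + ((g(-4)*(-5))*√(2 + 3))*1 = (-2 - 5)*(-5) + ((((½)/(-4))*(-5))*√(2 + 3))*1 = -7*(-5) + ((((½)*(-¼))*(-5))*√5)*1 = 35 + ((-⅛*(-5))*√5)*1 = 35 + (5*√5/8)*1 = 35 + 5*√5/8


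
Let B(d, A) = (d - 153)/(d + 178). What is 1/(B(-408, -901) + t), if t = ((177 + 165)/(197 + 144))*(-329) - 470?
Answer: -78430/62549939 ≈ -0.0012539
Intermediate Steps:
B(d, A) = (-153 + d)/(178 + d)
t = -272788/341 (t = (342/341)*(-329) - 470 = -112518/341 - 470 = -272788/341 ≈ -799.96)
1/(B(-408, -901) + t) = 1/((-153 - 408)/(178 - 408) - 272788/341) = 1/(-561/(-230) - 272788/341) = 1/(-1/230*(-561) - 272788/341) = 1/(561/230 - 272788/341) = 1/(-62549939/78430) = -78430/62549939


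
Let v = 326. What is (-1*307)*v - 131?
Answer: -100213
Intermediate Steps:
(-1*307)*v - 131 = -1*307*326 - 131 = -307*326 - 131 = -100082 - 131 = -100213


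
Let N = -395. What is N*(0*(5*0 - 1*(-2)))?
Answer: 0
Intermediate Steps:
N*(0*(5*0 - 1*(-2))) = -0*(5*0 - 1*(-2)) = -0*(0 + 2) = -0*2 = -395*0 = 0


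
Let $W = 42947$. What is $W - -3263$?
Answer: $46210$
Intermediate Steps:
$W - -3263 = 42947 - -3263 = 42947 + \left(\left(-20 + 33\right) + 3250\right) = 42947 + \left(13 + 3250\right) = 42947 + 3263 = 46210$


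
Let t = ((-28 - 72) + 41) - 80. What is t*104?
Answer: -14456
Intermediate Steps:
t = -139 (t = (-100 + 41) - 80 = -59 - 80 = -139)
t*104 = -139*104 = -14456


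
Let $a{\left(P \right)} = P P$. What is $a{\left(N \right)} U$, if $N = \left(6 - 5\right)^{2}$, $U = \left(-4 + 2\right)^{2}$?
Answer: $4$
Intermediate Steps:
$U = 4$ ($U = \left(-2\right)^{2} = 4$)
$N = 1$ ($N = 1^{2} = 1$)
$a{\left(P \right)} = P^{2}$
$a{\left(N \right)} U = 1^{2} \cdot 4 = 1 \cdot 4 = 4$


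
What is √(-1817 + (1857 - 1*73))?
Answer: I*√33 ≈ 5.7446*I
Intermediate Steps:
√(-1817 + (1857 - 1*73)) = √(-1817 + (1857 - 73)) = √(-1817 + 1784) = √(-33) = I*√33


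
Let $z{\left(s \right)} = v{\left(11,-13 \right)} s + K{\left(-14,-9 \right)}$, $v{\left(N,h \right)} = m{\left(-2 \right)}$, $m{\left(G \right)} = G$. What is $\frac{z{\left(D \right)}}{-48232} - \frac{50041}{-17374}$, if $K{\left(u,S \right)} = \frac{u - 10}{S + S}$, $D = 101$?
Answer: $\frac{1812797921}{628487076} \approx 2.8844$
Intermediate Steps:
$v{\left(N,h \right)} = -2$
$K{\left(u,S \right)} = \frac{-10 + u}{2 S}$
$z{\left(s \right)} = \frac{4}{3} - 2 s$ ($z{\left(s \right)} = - 2 s + \frac{-10 - 14}{2 \left(-9\right)} = - 2 s + \frac{1}{2} \left(- \frac{1}{9}\right) \left(-24\right) = - 2 s + \frac{4}{3} = \frac{4}{3} - 2 s$)
$\frac{z{\left(D \right)}}{-48232} - \frac{50041}{-17374} = \frac{\frac{4}{3} - 202}{-48232} - \frac{50041}{-17374} = \left(\frac{4}{3} - 202\right) \left(- \frac{1}{48232}\right) - - \frac{50041}{17374} = \left(- \frac{602}{3}\right) \left(- \frac{1}{48232}\right) + \frac{50041}{17374} = \frac{301}{72348} + \frac{50041}{17374} = \frac{1812797921}{628487076}$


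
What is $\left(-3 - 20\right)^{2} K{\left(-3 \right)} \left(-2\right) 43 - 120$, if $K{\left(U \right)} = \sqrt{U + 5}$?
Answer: $-120 - 45494 \sqrt{2} \approx -64458.0$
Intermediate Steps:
$K{\left(U \right)} = \sqrt{5 + U}$
$\left(-3 - 20\right)^{2} K{\left(-3 \right)} \left(-2\right) 43 - 120 = \left(-3 - 20\right)^{2} \sqrt{5 - 3} \left(-2\right) 43 - 120 = \left(-3 - 20\right)^{2} \sqrt{2} \left(-2\right) 43 - 120 = \left(-23\right)^{2} \sqrt{2} \left(-2\right) 43 - 120 = 529 \sqrt{2} \left(-2\right) 43 - 120 = - 1058 \sqrt{2} \cdot 43 - 120 = - 45494 \sqrt{2} - 120 = -120 - 45494 \sqrt{2}$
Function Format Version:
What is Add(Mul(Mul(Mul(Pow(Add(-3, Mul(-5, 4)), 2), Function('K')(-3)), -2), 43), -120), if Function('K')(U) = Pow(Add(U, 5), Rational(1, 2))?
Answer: Add(-120, Mul(-45494, Pow(2, Rational(1, 2)))) ≈ -64458.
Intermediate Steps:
Function('K')(U) = Pow(Add(5, U), Rational(1, 2))
Add(Mul(Mul(Mul(Pow(Add(-3, Mul(-5, 4)), 2), Function('K')(-3)), -2), 43), -120) = Add(Mul(Mul(Mul(Pow(Add(-3, Mul(-5, 4)), 2), Pow(Add(5, -3), Rational(1, 2))), -2), 43), -120) = Add(Mul(Mul(Mul(Pow(Add(-3, -20), 2), Pow(2, Rational(1, 2))), -2), 43), -120) = Add(Mul(Mul(Mul(Pow(-23, 2), Pow(2, Rational(1, 2))), -2), 43), -120) = Add(Mul(Mul(Mul(529, Pow(2, Rational(1, 2))), -2), 43), -120) = Add(Mul(Mul(-1058, Pow(2, Rational(1, 2))), 43), -120) = Add(Mul(-45494, Pow(2, Rational(1, 2))), -120) = Add(-120, Mul(-45494, Pow(2, Rational(1, 2))))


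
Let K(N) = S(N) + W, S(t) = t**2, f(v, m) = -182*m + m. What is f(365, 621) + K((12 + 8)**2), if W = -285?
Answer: 47314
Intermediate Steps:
f(v, m) = -181*m
K(N) = -285 + N**2 (K(N) = N**2 - 285 = -285 + N**2)
f(365, 621) + K((12 + 8)**2) = -181*621 + (-285 + ((12 + 8)**2)**2) = -112401 + (-285 + (20**2)**2) = -112401 + (-285 + 400**2) = -112401 + (-285 + 160000) = -112401 + 159715 = 47314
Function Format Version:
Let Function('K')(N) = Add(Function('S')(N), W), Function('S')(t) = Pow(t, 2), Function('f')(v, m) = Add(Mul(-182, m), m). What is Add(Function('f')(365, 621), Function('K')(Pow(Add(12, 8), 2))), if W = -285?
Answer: 47314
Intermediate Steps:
Function('f')(v, m) = Mul(-181, m)
Function('K')(N) = Add(-285, Pow(N, 2)) (Function('K')(N) = Add(Pow(N, 2), -285) = Add(-285, Pow(N, 2)))
Add(Function('f')(365, 621), Function('K')(Pow(Add(12, 8), 2))) = Add(Mul(-181, 621), Add(-285, Pow(Pow(Add(12, 8), 2), 2))) = Add(-112401, Add(-285, Pow(Pow(20, 2), 2))) = Add(-112401, Add(-285, Pow(400, 2))) = Add(-112401, Add(-285, 160000)) = Add(-112401, 159715) = 47314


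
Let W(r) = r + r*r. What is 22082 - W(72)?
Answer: 16826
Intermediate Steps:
W(r) = r + r**2
22082 - W(72) = 22082 - 72*(1 + 72) = 22082 - 72*73 = 22082 - 1*5256 = 22082 - 5256 = 16826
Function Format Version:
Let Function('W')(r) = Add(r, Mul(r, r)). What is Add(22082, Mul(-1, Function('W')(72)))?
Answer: 16826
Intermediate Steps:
Function('W')(r) = Add(r, Pow(r, 2))
Add(22082, Mul(-1, Function('W')(72))) = Add(22082, Mul(-1, Mul(72, Add(1, 72)))) = Add(22082, Mul(-1, Mul(72, 73))) = Add(22082, Mul(-1, 5256)) = Add(22082, -5256) = 16826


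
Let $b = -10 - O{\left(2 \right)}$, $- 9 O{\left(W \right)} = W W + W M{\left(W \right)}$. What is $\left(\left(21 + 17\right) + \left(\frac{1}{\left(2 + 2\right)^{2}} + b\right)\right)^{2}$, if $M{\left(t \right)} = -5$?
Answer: $\frac{1729225}{2304} \approx 750.53$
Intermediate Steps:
$O{\left(W \right)} = - \frac{W^{2}}{9} + \frac{5 W}{9}$ ($O{\left(W \right)} = - \frac{W W + W \left(-5\right)}{9} = - \frac{W^{2} - 5 W}{9} = - \frac{W^{2}}{9} + \frac{5 W}{9}$)
$b = - \frac{32}{3}$ ($b = -10 - \frac{1}{9} \cdot 2 \left(5 - 2\right) = -10 - \frac{1}{9} \cdot 2 \cdot 3 = -10 - \frac{2}{3} = - \frac{32}{3} \approx -10.667$)
$\left(\left(21 + 17\right) + \left(\frac{1}{\left(2 + 2\right)^{2}} + b\right)\right)^{2} = \left(\left(21 + 17\right) - \left(\frac{32}{3} - \frac{1}{\left(2 + 2\right)^{2}}\right)\right)^{2} = \left(38 - \left(\frac{32}{3} - \frac{1}{4^{2}}\right)\right)^{2} = \left(38 - \left(\frac{32}{3} - \frac{1}{16}\right)\right)^{2} = \left(38 + \left(\frac{1}{16} - \frac{32}{3}\right)\right)^{2} = \left(38 - \frac{509}{48}\right)^{2} = \left(\frac{1315}{48}\right)^{2} = \frac{1729225}{2304}$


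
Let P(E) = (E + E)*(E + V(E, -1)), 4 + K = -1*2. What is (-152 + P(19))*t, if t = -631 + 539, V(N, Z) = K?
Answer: -31464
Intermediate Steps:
K = -6 (K = -4 - 1*2 = -4 - 2 = -6)
V(N, Z) = -6
t = -92
P(E) = 2*E*(-6 + E) (P(E) = (E + E)*(E - 6) = (2*E)*(-6 + E) = 2*E*(-6 + E))
(-152 + P(19))*t = (-152 + 2*19*(-6 + 19))*(-92) = (-152 + 2*19*13)*(-92) = (-152 + 494)*(-92) = 342*(-92) = -31464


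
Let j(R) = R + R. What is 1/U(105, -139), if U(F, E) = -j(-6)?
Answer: 1/12 ≈ 0.083333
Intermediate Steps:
j(R) = 2*R
U(F, E) = 12 (U(F, E) = -2*(-6) = -1*(-12) = 12)
1/U(105, -139) = 1/12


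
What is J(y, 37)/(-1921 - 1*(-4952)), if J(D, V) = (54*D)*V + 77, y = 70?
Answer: 19991/433 ≈ 46.169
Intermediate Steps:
J(D, V) = 77 + 54*D*V (J(D, V) = 54*D*V + 77 = 77 + 54*D*V)
J(y, 37)/(-1921 - 1*(-4952)) = (77 + 54*70*37)/(-1921 - 1*(-4952)) = (77 + 139860)/(-1921 + 4952) = 139937/3031 = 139937*(1/3031) = 19991/433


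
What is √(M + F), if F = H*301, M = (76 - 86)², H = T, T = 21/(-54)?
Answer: I*√614/6 ≈ 4.1298*I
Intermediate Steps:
T = -7/18 (T = 21*(-1/54) = -7/18 ≈ -0.38889)
H = -7/18 ≈ -0.38889
M = 100 (M = (-10)² = 100)
F = -2107/18 (F = -7/18*301 = -2107/18 ≈ -117.06)
√(M + F) = √(100 - 2107/18) = √(-307/18) = I*√614/6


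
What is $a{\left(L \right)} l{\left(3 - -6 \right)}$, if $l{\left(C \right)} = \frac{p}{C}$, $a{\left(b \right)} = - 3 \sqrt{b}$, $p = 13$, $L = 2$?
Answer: $- \frac{13 \sqrt{2}}{3} \approx -6.1283$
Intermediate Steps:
$l{\left(C \right)} = \frac{13}{C}$
$a{\left(L \right)} l{\left(3 - -6 \right)} = - 3 \sqrt{2} \frac{13}{3 - -6} = - 3 \sqrt{2} \frac{13}{3 + 6} = - 3 \sqrt{2} \cdot \frac{13}{9} = - \frac{13 \sqrt{2}}{3}$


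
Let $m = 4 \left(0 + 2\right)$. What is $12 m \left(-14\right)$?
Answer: $-1344$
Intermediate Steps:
$m = 8$ ($m = 4 \cdot 2 = 8$)
$12 m \left(-14\right) = 12 \cdot 8 \left(-14\right) = 96 \left(-14\right) = -1344$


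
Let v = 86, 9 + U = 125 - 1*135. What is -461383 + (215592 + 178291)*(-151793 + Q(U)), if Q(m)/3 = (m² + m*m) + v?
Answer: -58834371210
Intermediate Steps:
U = -19 (U = -9 + (125 - 1*135) = -9 + (125 - 135) = -9 - 10 = -19)
Q(m) = 258 + 6*m² (Q(m) = 3*((m² + m*m) + 86) = 3*((m² + m²) + 86) = 3*(2*m² + 86) = 3*(86 + 2*m²) = 258 + 6*m²)
-461383 + (215592 + 178291)*(-151793 + Q(U)) = -461383 + (215592 + 178291)*(-151793 + (258 + 6*(-19)²)) = -461383 + 393883*(-151793 + (258 + 6*361)) = -461383 + 393883*(-151793 + (258 + 2166)) = -461383 + 393883*(-151793 + 2424) = -461383 + 393883*(-149369) = -461383 - 58833909827 = -58834371210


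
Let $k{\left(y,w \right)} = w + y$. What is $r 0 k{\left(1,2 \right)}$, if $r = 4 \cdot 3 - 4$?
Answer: $0$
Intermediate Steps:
$r = 8$ ($r = 12 - 4 = 8$)
$r 0 k{\left(1,2 \right)} = 8 \cdot 0 \left(2 + 1\right) = 0 \cdot 3 = 0$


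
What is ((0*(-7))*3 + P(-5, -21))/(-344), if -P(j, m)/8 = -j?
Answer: 5/43 ≈ 0.11628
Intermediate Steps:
P(j, m) = 8*j (P(j, m) = -(-8)*j = 8*j)
((0*(-7))*3 + P(-5, -21))/(-344) = ((0*(-7))*3 + 8*(-5))/(-344) = (0*3 - 40)*(-1/344) = (0 - 40)*(-1/344) = -40*(-1/344) = 5/43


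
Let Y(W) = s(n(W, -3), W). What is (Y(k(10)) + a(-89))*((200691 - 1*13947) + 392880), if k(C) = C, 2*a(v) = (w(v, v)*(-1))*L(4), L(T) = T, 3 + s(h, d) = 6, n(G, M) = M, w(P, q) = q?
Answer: 104911944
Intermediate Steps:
s(h, d) = 3 (s(h, d) = -3 + 6 = 3)
a(v) = -2*v (a(v) = ((v*(-1))*4)/2 = (-v*4)/2 = (-4*v)/2 = -2*v)
Y(W) = 3
(Y(k(10)) + a(-89))*((200691 - 1*13947) + 392880) = (3 - 2*(-89))*((200691 - 1*13947) + 392880) = (3 + 178)*((200691 - 13947) + 392880) = 181*(186744 + 392880) = 181*579624 = 104911944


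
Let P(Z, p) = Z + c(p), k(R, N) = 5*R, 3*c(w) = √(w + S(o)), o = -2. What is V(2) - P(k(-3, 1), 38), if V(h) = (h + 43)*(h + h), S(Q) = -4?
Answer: 195 - √34/3 ≈ 193.06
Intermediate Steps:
c(w) = √(-4 + w)/3 (c(w) = √(w - 4)/3 = √(-4 + w)/3)
V(h) = 2*h*(43 + h) (V(h) = (43 + h)*(2*h) = 2*h*(43 + h))
P(Z, p) = Z + √(-4 + p)/3
V(2) - P(k(-3, 1), 38) = 2*2*(43 + 2) - (5*(-3) + √(-4 + 38)/3) = 2*2*45 - (-15 + √34/3) = 180 + (15 - √34/3) = 195 - √34/3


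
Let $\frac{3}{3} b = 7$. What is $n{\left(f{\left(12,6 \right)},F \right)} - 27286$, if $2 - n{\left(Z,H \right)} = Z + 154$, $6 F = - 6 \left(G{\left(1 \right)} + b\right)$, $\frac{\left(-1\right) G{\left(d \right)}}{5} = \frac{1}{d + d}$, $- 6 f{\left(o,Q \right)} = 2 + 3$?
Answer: $- \frac{164623}{6} \approx -27437.0$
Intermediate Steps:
$f{\left(o,Q \right)} = - \frac{5}{6}$ ($f{\left(o,Q \right)} = - \frac{2 + 3}{6} = \left(- \frac{1}{6}\right) 5 = - \frac{5}{6}$)
$G{\left(d \right)} = - \frac{5}{2 d}$ ($G{\left(d \right)} = - \frac{5}{d + d} = - \frac{5}{2 d}$)
$b = 7$
$F = - \frac{9}{2}$ ($F = \frac{\left(-6\right) \left(- \frac{5}{2 \cdot 1} + 7\right)}{6} = \frac{\left(-6\right) \left(\left(- \frac{5}{2}\right) 1 + 7\right)}{6} = \frac{\left(-6\right) \left(- \frac{5}{2} + 7\right)}{6} = \frac{\left(-6\right) \frac{9}{2}}{6} = \frac{1}{6} \left(-27\right) = - \frac{9}{2} \approx -4.5$)
$n{\left(Z,H \right)} = -152 - Z$ ($n{\left(Z,H \right)} = 2 - \left(Z + 154\right) = 2 - \left(154 + Z\right) = -152 - Z$)
$n{\left(f{\left(12,6 \right)},F \right)} - 27286 = \left(-152 - - \frac{5}{6}\right) - 27286 = \left(-152 + \frac{5}{6}\right) - 27286 = - \frac{907}{6} - 27286 = - \frac{164623}{6}$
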